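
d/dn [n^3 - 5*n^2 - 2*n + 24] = 3*n^2 - 10*n - 2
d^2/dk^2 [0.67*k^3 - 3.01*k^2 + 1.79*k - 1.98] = 4.02*k - 6.02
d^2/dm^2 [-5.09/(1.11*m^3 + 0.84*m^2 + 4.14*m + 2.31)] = ((33.8994*m + 8.5512)*(1.11*m^3 + 0.84*m^2 + 4.14*m + 2.31) - 5.09*(3.33*m^2 + 1.68*m + 4.14)*(6.66*m^2 + 3.36*m + 8.28))/(1.11*m^3 + 0.84*m^2 + 4.14*m + 2.31)^3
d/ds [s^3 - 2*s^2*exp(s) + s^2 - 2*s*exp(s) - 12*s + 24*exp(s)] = -2*s^2*exp(s) + 3*s^2 - 6*s*exp(s) + 2*s + 22*exp(s) - 12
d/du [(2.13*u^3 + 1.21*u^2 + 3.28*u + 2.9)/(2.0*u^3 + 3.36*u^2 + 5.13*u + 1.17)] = (4.7368*u^4 + 8.73379999999999*u^3 - 14.7372*u^2 - 16.6566*u - 11.0394)/(4.0*u^6 + 13.44*u^5 + 31.8096*u^4 + 39.1536*u^3 + 34.1793*u^2 + 12.0042*u + 1.3689)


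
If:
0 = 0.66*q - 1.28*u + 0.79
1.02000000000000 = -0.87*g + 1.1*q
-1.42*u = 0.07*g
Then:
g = -2.40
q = -0.97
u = 0.12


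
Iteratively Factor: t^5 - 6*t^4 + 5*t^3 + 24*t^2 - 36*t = (t - 2)*(t^4 - 4*t^3 - 3*t^2 + 18*t) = t*(t - 2)*(t^3 - 4*t^2 - 3*t + 18) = t*(t - 3)*(t - 2)*(t^2 - t - 6) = t*(t - 3)*(t - 2)*(t + 2)*(t - 3)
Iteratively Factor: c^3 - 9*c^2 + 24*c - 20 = (c - 2)*(c^2 - 7*c + 10) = (c - 5)*(c - 2)*(c - 2)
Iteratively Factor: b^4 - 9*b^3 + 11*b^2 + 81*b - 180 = (b - 5)*(b^3 - 4*b^2 - 9*b + 36) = (b - 5)*(b - 3)*(b^2 - b - 12) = (b - 5)*(b - 3)*(b + 3)*(b - 4)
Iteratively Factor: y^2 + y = (y + 1)*(y)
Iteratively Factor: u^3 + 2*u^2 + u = (u + 1)*(u^2 + u) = (u + 1)^2*(u)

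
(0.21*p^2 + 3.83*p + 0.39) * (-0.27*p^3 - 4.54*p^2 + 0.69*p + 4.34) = -0.0567*p^5 - 1.9875*p^4 - 17.3486*p^3 + 1.7835*p^2 + 16.8913*p + 1.6926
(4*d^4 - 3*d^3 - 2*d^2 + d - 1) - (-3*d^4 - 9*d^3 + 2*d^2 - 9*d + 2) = 7*d^4 + 6*d^3 - 4*d^2 + 10*d - 3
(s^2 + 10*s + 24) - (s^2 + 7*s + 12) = 3*s + 12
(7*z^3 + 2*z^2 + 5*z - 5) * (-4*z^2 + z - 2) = -28*z^5 - z^4 - 32*z^3 + 21*z^2 - 15*z + 10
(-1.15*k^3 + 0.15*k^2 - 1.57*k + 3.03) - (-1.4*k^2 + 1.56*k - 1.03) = -1.15*k^3 + 1.55*k^2 - 3.13*k + 4.06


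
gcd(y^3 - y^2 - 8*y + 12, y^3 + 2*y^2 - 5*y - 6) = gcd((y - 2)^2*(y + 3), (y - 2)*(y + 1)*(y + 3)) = y^2 + y - 6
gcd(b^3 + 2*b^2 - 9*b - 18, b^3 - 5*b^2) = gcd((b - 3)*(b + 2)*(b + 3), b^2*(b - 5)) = 1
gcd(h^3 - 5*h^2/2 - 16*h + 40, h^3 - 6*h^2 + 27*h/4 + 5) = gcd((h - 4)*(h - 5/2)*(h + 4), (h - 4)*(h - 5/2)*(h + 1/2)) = h^2 - 13*h/2 + 10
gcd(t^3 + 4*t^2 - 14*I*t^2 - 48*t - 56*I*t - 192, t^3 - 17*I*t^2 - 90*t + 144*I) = t^2 - 14*I*t - 48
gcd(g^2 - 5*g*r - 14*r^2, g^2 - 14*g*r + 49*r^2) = -g + 7*r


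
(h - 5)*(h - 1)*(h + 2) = h^3 - 4*h^2 - 7*h + 10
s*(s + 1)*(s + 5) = s^3 + 6*s^2 + 5*s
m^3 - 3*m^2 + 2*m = m*(m - 2)*(m - 1)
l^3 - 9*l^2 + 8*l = l*(l - 8)*(l - 1)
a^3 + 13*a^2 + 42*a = a*(a + 6)*(a + 7)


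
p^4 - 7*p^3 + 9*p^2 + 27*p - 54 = (p - 3)^3*(p + 2)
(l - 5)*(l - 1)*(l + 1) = l^3 - 5*l^2 - l + 5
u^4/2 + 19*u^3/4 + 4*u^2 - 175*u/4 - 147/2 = (u/2 + 1)*(u - 3)*(u + 7/2)*(u + 7)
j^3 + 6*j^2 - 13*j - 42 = (j - 3)*(j + 2)*(j + 7)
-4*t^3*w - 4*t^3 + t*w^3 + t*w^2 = (-2*t + w)*(2*t + w)*(t*w + t)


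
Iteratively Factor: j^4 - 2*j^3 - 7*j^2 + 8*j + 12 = (j + 1)*(j^3 - 3*j^2 - 4*j + 12) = (j - 2)*(j + 1)*(j^2 - j - 6) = (j - 2)*(j + 1)*(j + 2)*(j - 3)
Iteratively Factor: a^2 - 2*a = (a)*(a - 2)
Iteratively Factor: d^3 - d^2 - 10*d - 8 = (d + 2)*(d^2 - 3*d - 4) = (d + 1)*(d + 2)*(d - 4)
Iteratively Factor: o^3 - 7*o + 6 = (o - 1)*(o^2 + o - 6) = (o - 2)*(o - 1)*(o + 3)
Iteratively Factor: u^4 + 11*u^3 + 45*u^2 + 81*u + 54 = (u + 3)*(u^3 + 8*u^2 + 21*u + 18) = (u + 3)^2*(u^2 + 5*u + 6) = (u + 2)*(u + 3)^2*(u + 3)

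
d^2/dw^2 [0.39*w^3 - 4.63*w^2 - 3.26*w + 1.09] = 2.34*w - 9.26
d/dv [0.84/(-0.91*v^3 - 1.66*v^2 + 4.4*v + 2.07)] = (2.2932*v^2 + 2.7888*v - 3.696)/(0.91*v^3 + 1.66*v^2 - 4.4*v - 2.07)^2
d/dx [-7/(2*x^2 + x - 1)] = 7*(4*x + 1)/(2*x^2 + x - 1)^2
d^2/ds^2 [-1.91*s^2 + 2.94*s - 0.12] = -3.82000000000000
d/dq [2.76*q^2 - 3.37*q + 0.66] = 5.52*q - 3.37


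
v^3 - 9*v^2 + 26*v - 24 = (v - 4)*(v - 3)*(v - 2)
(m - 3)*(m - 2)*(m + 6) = m^3 + m^2 - 24*m + 36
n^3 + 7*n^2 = n^2*(n + 7)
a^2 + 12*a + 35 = (a + 5)*(a + 7)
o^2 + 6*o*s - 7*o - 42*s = (o - 7)*(o + 6*s)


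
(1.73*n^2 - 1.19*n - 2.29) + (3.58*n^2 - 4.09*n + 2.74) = 5.31*n^2 - 5.28*n + 0.45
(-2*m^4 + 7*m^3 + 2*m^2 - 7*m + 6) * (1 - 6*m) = 12*m^5 - 44*m^4 - 5*m^3 + 44*m^2 - 43*m + 6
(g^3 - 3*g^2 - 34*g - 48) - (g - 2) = g^3 - 3*g^2 - 35*g - 46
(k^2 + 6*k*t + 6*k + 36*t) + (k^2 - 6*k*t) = 2*k^2 + 6*k + 36*t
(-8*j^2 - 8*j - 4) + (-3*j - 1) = -8*j^2 - 11*j - 5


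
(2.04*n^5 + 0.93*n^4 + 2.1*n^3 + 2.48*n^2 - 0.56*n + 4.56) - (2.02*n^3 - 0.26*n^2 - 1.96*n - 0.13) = 2.04*n^5 + 0.93*n^4 + 0.0800000000000001*n^3 + 2.74*n^2 + 1.4*n + 4.69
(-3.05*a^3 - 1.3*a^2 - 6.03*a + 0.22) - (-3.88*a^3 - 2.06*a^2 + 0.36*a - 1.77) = 0.83*a^3 + 0.76*a^2 - 6.39*a + 1.99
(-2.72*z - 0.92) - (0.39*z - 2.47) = 1.55 - 3.11*z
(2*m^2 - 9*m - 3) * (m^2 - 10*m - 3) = 2*m^4 - 29*m^3 + 81*m^2 + 57*m + 9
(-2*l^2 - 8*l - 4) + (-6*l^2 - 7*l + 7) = -8*l^2 - 15*l + 3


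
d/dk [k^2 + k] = 2*k + 1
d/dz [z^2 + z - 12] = 2*z + 1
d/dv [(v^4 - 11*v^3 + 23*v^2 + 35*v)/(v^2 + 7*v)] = 2*(v^3 + 5*v^2 - 77*v + 63)/(v^2 + 14*v + 49)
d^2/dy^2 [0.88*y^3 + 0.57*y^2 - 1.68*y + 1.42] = 5.28*y + 1.14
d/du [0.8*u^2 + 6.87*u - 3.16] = 1.6*u + 6.87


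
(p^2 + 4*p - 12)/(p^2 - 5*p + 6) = (p + 6)/(p - 3)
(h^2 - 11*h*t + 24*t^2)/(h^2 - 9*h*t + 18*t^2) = (-h + 8*t)/(-h + 6*t)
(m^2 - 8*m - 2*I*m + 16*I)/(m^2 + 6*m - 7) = (m^2 - 8*m - 2*I*m + 16*I)/(m^2 + 6*m - 7)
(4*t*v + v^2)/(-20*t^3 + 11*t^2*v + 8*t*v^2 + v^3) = v/(-5*t^2 + 4*t*v + v^2)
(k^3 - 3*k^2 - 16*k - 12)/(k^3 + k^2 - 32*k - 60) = (k + 1)/(k + 5)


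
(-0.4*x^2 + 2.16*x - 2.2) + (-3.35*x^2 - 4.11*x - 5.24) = -3.75*x^2 - 1.95*x - 7.44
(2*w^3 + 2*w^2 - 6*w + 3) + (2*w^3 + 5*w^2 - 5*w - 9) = 4*w^3 + 7*w^2 - 11*w - 6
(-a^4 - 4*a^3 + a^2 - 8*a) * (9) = -9*a^4 - 36*a^3 + 9*a^2 - 72*a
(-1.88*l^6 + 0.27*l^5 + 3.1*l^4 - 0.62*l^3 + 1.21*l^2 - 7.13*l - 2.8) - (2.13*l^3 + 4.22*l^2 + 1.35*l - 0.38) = -1.88*l^6 + 0.27*l^5 + 3.1*l^4 - 2.75*l^3 - 3.01*l^2 - 8.48*l - 2.42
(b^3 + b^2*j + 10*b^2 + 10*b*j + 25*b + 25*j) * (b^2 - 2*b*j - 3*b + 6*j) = b^5 - b^4*j + 7*b^4 - 2*b^3*j^2 - 7*b^3*j - 5*b^3 - 14*b^2*j^2 + 5*b^2*j - 75*b^2 + 10*b*j^2 + 75*b*j + 150*j^2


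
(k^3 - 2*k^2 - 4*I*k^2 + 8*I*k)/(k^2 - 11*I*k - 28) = k*(k - 2)/(k - 7*I)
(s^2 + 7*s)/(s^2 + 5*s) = (s + 7)/(s + 5)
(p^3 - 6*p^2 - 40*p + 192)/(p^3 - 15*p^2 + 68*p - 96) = (p + 6)/(p - 3)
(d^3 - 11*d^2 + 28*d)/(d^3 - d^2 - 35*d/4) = 4*(-d^2 + 11*d - 28)/(-4*d^2 + 4*d + 35)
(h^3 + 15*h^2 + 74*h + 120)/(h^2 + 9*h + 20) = h + 6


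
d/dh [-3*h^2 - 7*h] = -6*h - 7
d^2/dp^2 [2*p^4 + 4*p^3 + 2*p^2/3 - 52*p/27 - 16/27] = 24*p^2 + 24*p + 4/3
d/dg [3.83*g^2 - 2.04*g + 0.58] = 7.66*g - 2.04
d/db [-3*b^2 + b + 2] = 1 - 6*b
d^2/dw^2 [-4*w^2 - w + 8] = -8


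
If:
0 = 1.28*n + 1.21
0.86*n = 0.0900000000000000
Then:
No Solution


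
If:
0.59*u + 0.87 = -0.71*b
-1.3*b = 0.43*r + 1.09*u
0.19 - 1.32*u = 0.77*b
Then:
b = -2.61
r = 3.67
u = 1.67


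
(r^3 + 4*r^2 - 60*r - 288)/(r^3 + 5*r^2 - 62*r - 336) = (r + 6)/(r + 7)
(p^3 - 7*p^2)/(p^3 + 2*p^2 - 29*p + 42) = p^2*(p - 7)/(p^3 + 2*p^2 - 29*p + 42)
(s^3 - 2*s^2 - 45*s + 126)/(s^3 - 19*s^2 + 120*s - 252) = (s^2 + 4*s - 21)/(s^2 - 13*s + 42)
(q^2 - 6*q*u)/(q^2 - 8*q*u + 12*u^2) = q/(q - 2*u)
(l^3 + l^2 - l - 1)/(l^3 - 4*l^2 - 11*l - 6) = (l - 1)/(l - 6)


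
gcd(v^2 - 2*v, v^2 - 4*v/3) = v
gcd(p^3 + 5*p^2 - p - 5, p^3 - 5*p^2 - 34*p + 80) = p + 5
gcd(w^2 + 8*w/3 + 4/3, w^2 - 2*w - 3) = 1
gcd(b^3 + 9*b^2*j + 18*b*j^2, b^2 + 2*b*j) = b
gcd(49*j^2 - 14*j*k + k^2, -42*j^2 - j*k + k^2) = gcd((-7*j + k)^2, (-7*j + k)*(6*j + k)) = 7*j - k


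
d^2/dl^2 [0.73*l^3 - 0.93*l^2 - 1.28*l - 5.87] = 4.38*l - 1.86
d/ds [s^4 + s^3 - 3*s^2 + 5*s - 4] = 4*s^3 + 3*s^2 - 6*s + 5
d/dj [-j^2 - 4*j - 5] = -2*j - 4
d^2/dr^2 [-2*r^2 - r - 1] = -4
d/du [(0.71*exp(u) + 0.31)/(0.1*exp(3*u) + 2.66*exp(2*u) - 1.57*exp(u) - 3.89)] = (-(0.71*exp(u) + 0.31)*(0.3*exp(2*u) + 5.32*exp(u) - 1.57) + 0.071*exp(3*u) + 1.8886*exp(2*u) - 1.1147*exp(u) - 2.7619)*exp(u)/(0.1*exp(3*u) + 2.66*exp(2*u) - 1.57*exp(u) - 3.89)^2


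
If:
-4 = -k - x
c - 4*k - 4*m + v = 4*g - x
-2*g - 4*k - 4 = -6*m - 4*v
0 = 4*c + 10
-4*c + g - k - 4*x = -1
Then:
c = -5/2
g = 3*x - 7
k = 4 - x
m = 2 - 13*x/11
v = 25*x/11 - 3/2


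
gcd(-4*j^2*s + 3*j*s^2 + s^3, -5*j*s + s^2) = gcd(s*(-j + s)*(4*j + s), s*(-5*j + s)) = s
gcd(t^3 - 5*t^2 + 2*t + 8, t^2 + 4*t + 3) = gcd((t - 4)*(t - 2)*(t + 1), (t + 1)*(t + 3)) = t + 1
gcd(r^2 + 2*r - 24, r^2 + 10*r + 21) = 1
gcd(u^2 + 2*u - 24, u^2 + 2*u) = 1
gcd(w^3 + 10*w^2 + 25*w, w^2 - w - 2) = 1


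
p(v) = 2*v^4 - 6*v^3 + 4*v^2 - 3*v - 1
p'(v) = 8*v^3 - 18*v^2 + 8*v - 3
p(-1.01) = 14.37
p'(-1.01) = -37.68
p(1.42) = -6.24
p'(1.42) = -5.03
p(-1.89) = 84.99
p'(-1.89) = -136.43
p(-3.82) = 829.16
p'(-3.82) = -742.17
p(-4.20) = 1149.03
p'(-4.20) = -946.82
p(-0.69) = 5.40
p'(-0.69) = -19.72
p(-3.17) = 441.80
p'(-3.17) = -464.08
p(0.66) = -2.58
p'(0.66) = -3.26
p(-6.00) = 4049.00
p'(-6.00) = -2427.00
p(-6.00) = 4049.00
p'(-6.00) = -2427.00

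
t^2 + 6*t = t*(t + 6)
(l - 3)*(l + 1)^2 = l^3 - l^2 - 5*l - 3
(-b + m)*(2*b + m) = -2*b^2 + b*m + m^2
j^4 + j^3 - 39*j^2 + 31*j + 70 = (j - 5)*(j - 2)*(j + 1)*(j + 7)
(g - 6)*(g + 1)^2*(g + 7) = g^4 + 3*g^3 - 39*g^2 - 83*g - 42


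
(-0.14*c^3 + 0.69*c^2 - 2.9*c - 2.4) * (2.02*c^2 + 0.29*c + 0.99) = -0.2828*c^5 + 1.3532*c^4 - 5.7965*c^3 - 5.0059*c^2 - 3.567*c - 2.376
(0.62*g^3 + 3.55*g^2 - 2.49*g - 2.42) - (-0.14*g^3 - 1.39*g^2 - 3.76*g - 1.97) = 0.76*g^3 + 4.94*g^2 + 1.27*g - 0.45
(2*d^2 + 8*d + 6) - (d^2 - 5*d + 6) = d^2 + 13*d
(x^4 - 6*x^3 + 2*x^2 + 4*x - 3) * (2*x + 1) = 2*x^5 - 11*x^4 - 2*x^3 + 10*x^2 - 2*x - 3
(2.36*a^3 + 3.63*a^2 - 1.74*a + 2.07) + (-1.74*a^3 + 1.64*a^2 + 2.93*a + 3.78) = 0.62*a^3 + 5.27*a^2 + 1.19*a + 5.85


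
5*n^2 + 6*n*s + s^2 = (n + s)*(5*n + s)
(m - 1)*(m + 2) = m^2 + m - 2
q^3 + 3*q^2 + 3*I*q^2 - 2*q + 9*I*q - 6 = (q + 3)*(q + I)*(q + 2*I)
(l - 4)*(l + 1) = l^2 - 3*l - 4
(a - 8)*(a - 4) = a^2 - 12*a + 32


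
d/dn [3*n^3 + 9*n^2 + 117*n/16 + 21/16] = 9*n^2 + 18*n + 117/16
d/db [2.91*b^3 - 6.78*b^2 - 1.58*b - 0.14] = 8.73*b^2 - 13.56*b - 1.58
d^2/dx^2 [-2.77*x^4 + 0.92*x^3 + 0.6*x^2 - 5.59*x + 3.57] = -33.24*x^2 + 5.52*x + 1.2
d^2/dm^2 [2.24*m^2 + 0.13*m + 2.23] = 4.48000000000000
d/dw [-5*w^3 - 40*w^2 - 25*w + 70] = -15*w^2 - 80*w - 25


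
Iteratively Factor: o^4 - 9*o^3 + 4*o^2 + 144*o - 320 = (o + 4)*(o^3 - 13*o^2 + 56*o - 80) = (o - 4)*(o + 4)*(o^2 - 9*o + 20) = (o - 4)^2*(o + 4)*(o - 5)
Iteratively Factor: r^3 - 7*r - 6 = (r + 1)*(r^2 - r - 6) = (r + 1)*(r + 2)*(r - 3)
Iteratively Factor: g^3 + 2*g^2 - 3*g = (g - 1)*(g^2 + 3*g) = g*(g - 1)*(g + 3)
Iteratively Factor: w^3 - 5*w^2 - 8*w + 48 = (w + 3)*(w^2 - 8*w + 16) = (w - 4)*(w + 3)*(w - 4)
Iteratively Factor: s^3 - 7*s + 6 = (s - 1)*(s^2 + s - 6) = (s - 1)*(s + 3)*(s - 2)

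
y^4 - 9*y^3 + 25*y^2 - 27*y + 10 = (y - 5)*(y - 2)*(y - 1)^2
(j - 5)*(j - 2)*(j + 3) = j^3 - 4*j^2 - 11*j + 30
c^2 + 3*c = c*(c + 3)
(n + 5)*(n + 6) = n^2 + 11*n + 30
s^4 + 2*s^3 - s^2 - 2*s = s*(s - 1)*(s + 1)*(s + 2)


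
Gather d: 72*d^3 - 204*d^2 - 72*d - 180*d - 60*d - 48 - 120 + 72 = 72*d^3 - 204*d^2 - 312*d - 96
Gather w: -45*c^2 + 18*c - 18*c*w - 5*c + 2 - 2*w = -45*c^2 + 13*c + w*(-18*c - 2) + 2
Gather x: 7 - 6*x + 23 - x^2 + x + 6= -x^2 - 5*x + 36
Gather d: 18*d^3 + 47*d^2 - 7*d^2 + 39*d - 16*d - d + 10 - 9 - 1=18*d^3 + 40*d^2 + 22*d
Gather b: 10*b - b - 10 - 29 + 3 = 9*b - 36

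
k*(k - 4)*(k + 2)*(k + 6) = k^4 + 4*k^3 - 20*k^2 - 48*k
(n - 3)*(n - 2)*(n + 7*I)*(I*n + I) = I*n^4 - 7*n^3 - 4*I*n^3 + 28*n^2 + I*n^2 - 7*n + 6*I*n - 42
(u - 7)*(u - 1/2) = u^2 - 15*u/2 + 7/2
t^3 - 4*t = t*(t - 2)*(t + 2)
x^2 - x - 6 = (x - 3)*(x + 2)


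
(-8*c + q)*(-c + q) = 8*c^2 - 9*c*q + q^2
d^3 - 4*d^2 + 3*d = d*(d - 3)*(d - 1)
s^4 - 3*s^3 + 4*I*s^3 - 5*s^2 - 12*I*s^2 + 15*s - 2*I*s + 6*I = (s - 3)*(s + I)^2*(s + 2*I)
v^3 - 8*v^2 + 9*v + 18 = (v - 6)*(v - 3)*(v + 1)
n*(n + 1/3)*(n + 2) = n^3 + 7*n^2/3 + 2*n/3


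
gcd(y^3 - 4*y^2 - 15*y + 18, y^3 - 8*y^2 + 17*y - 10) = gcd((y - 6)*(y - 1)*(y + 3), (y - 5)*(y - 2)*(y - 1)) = y - 1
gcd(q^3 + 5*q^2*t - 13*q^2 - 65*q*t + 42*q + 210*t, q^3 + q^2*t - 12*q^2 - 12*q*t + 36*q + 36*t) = q - 6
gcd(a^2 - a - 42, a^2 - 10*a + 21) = a - 7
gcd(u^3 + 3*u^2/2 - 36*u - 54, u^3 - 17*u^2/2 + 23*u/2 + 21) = u - 6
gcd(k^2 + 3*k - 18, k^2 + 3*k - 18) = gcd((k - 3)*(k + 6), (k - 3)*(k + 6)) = k^2 + 3*k - 18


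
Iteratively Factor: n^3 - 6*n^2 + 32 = (n + 2)*(n^2 - 8*n + 16) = (n - 4)*(n + 2)*(n - 4)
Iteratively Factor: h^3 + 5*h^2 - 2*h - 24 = (h + 3)*(h^2 + 2*h - 8) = (h - 2)*(h + 3)*(h + 4)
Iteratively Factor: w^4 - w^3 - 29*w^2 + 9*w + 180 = (w - 3)*(w^3 + 2*w^2 - 23*w - 60) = (w - 3)*(w + 3)*(w^2 - w - 20) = (w - 5)*(w - 3)*(w + 3)*(w + 4)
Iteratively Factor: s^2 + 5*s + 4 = (s + 4)*(s + 1)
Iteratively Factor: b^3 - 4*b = (b)*(b^2 - 4) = b*(b - 2)*(b + 2)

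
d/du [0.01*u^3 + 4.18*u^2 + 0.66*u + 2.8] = 0.03*u^2 + 8.36*u + 0.66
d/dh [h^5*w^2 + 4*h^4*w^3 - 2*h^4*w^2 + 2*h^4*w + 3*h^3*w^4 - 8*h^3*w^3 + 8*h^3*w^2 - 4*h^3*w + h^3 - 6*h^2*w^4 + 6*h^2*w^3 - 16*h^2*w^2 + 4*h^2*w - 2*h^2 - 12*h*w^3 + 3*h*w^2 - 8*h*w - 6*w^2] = 5*h^4*w^2 + 16*h^3*w^3 - 8*h^3*w^2 + 8*h^3*w + 9*h^2*w^4 - 24*h^2*w^3 + 24*h^2*w^2 - 12*h^2*w + 3*h^2 - 12*h*w^4 + 12*h*w^3 - 32*h*w^2 + 8*h*w - 4*h - 12*w^3 + 3*w^2 - 8*w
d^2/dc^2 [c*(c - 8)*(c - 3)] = 6*c - 22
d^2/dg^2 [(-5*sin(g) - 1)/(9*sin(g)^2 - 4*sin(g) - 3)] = (-405*sin(g)^5 - 504*sin(g)^4 + 108*sin(g)^3 + 422*sin(g)^2 + 561*sin(g) - 34)/(-9*sin(g)^2 + 4*sin(g) + 3)^3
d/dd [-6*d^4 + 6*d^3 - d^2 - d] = -24*d^3 + 18*d^2 - 2*d - 1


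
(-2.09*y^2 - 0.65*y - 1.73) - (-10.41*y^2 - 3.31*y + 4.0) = 8.32*y^2 + 2.66*y - 5.73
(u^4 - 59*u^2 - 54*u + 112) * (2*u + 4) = 2*u^5 + 4*u^4 - 118*u^3 - 344*u^2 + 8*u + 448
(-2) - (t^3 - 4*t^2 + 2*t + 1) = -t^3 + 4*t^2 - 2*t - 3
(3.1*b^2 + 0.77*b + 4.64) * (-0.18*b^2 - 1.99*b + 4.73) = -0.558*b^4 - 6.3076*b^3 + 12.2955*b^2 - 5.5915*b + 21.9472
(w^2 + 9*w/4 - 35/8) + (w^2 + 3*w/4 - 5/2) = 2*w^2 + 3*w - 55/8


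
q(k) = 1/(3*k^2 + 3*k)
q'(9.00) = 0.00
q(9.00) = 0.00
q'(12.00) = 0.00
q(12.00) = 0.00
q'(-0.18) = -9.79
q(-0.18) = -2.26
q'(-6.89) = 0.00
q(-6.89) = 0.01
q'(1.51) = -0.09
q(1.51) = 0.09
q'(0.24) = -5.57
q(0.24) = 1.12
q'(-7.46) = 0.00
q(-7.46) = 0.01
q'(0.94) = -0.29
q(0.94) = 0.18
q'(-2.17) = 0.17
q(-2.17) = 0.13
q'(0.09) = -40.87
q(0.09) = 3.40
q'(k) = (-6*k - 3)/(3*k^2 + 3*k)^2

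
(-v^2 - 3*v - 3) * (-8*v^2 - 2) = 8*v^4 + 24*v^3 + 26*v^2 + 6*v + 6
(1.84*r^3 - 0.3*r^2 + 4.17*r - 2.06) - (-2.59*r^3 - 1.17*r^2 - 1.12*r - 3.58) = 4.43*r^3 + 0.87*r^2 + 5.29*r + 1.52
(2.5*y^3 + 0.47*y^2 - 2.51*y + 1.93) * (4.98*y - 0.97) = 12.45*y^4 - 0.0843999999999996*y^3 - 12.9557*y^2 + 12.0461*y - 1.8721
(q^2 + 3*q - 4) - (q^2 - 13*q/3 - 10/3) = 22*q/3 - 2/3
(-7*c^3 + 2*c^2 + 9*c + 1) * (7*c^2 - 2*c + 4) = -49*c^5 + 28*c^4 + 31*c^3 - 3*c^2 + 34*c + 4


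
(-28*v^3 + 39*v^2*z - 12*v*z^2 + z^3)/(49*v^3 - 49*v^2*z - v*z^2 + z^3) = (-4*v + z)/(7*v + z)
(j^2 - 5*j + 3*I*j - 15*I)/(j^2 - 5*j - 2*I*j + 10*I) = (j + 3*I)/(j - 2*I)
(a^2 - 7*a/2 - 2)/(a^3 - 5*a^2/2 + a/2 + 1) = (a - 4)/(a^2 - 3*a + 2)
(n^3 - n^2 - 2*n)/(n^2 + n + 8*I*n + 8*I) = n*(n - 2)/(n + 8*I)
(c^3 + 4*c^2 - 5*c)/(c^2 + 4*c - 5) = c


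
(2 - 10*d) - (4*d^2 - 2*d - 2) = -4*d^2 - 8*d + 4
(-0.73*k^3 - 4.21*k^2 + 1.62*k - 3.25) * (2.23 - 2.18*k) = 1.5914*k^4 + 7.5499*k^3 - 12.9199*k^2 + 10.6976*k - 7.2475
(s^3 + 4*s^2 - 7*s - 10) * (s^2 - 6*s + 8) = s^5 - 2*s^4 - 23*s^3 + 64*s^2 + 4*s - 80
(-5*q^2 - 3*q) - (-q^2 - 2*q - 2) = -4*q^2 - q + 2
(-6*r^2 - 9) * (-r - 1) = 6*r^3 + 6*r^2 + 9*r + 9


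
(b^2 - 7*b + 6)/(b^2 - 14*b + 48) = (b - 1)/(b - 8)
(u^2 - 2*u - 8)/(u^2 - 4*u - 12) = (u - 4)/(u - 6)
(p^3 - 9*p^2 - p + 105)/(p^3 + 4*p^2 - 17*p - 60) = (p^2 - 12*p + 35)/(p^2 + p - 20)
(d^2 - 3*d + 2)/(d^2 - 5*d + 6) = (d - 1)/(d - 3)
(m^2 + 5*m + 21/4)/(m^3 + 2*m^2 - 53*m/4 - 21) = (2*m + 7)/(2*m^2 + m - 28)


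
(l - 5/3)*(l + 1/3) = l^2 - 4*l/3 - 5/9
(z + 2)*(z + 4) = z^2 + 6*z + 8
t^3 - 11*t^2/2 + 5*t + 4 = (t - 4)*(t - 2)*(t + 1/2)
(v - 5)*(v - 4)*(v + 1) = v^3 - 8*v^2 + 11*v + 20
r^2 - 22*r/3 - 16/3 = (r - 8)*(r + 2/3)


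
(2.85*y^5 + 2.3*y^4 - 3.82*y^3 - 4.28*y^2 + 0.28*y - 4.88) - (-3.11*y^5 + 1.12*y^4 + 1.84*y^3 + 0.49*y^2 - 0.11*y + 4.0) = 5.96*y^5 + 1.18*y^4 - 5.66*y^3 - 4.77*y^2 + 0.39*y - 8.88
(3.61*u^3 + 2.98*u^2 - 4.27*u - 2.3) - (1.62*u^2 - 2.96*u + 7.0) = 3.61*u^3 + 1.36*u^2 - 1.31*u - 9.3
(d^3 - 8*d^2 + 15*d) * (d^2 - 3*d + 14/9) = d^5 - 11*d^4 + 365*d^3/9 - 517*d^2/9 + 70*d/3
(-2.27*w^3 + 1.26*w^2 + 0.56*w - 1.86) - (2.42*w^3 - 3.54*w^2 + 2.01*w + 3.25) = -4.69*w^3 + 4.8*w^2 - 1.45*w - 5.11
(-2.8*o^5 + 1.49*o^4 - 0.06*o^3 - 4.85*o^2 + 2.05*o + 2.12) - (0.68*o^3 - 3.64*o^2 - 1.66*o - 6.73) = -2.8*o^5 + 1.49*o^4 - 0.74*o^3 - 1.21*o^2 + 3.71*o + 8.85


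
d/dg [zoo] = 0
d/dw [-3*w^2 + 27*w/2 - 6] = 27/2 - 6*w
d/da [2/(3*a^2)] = -4/(3*a^3)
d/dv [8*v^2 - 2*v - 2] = 16*v - 2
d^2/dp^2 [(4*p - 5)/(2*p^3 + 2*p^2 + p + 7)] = 2*((4*p - 5)*(6*p^2 + 4*p + 1)^2 - 2*(12*p^2 + 8*p + (3*p + 1)*(4*p - 5) + 2)*(2*p^3 + 2*p^2 + p + 7))/(2*p^3 + 2*p^2 + p + 7)^3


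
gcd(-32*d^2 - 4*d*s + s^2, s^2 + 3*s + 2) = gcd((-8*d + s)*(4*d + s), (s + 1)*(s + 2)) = 1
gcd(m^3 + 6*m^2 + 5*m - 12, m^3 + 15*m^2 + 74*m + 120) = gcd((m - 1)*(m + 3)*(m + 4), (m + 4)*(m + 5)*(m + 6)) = m + 4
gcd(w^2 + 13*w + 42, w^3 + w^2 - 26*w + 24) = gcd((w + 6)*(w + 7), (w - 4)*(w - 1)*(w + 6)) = w + 6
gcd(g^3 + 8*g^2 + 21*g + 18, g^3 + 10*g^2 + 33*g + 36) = g^2 + 6*g + 9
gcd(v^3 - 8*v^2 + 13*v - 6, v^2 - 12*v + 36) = v - 6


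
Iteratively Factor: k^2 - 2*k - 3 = (k + 1)*(k - 3)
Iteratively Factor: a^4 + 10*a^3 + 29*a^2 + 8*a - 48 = (a + 3)*(a^3 + 7*a^2 + 8*a - 16) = (a - 1)*(a + 3)*(a^2 + 8*a + 16) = (a - 1)*(a + 3)*(a + 4)*(a + 4)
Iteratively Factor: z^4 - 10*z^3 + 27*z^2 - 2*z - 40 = (z - 2)*(z^3 - 8*z^2 + 11*z + 20) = (z - 4)*(z - 2)*(z^2 - 4*z - 5) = (z - 5)*(z - 4)*(z - 2)*(z + 1)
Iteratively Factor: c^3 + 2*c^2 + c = (c + 1)*(c^2 + c) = c*(c + 1)*(c + 1)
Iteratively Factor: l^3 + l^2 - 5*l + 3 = (l + 3)*(l^2 - 2*l + 1) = (l - 1)*(l + 3)*(l - 1)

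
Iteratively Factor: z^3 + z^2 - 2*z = (z)*(z^2 + z - 2) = z*(z - 1)*(z + 2)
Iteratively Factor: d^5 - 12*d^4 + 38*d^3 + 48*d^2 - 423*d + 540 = (d - 3)*(d^4 - 9*d^3 + 11*d^2 + 81*d - 180) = (d - 4)*(d - 3)*(d^3 - 5*d^2 - 9*d + 45) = (d - 4)*(d - 3)*(d + 3)*(d^2 - 8*d + 15) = (d - 4)*(d - 3)^2*(d + 3)*(d - 5)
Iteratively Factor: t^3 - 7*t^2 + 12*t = (t)*(t^2 - 7*t + 12) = t*(t - 3)*(t - 4)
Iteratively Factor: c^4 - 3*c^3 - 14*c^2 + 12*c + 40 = (c + 2)*(c^3 - 5*c^2 - 4*c + 20) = (c - 2)*(c + 2)*(c^2 - 3*c - 10) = (c - 2)*(c + 2)^2*(c - 5)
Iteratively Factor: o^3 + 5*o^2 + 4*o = (o)*(o^2 + 5*o + 4) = o*(o + 1)*(o + 4)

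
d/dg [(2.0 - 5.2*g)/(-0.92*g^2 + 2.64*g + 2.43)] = (-4.784*g^2 + 3.68*g - 17.916)/(0.8464*g^4 - 4.8576*g^3 + 2.4984*g^2 + 12.8304*g + 5.9049)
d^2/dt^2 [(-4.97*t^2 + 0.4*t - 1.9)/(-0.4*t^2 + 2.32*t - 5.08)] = (8.88178419700125e-16*t^4 + 9.09632000000001*t^3 - 58.77024*t^2 - 5.70239999999995*t + 259.818656)/(0.064*t^6 - 1.1136*t^5 + 8.89728*t^4 - 40.772608*t^3 + 112.995456*t^2 - 179.612544*t + 131.096512)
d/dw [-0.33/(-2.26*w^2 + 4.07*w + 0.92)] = (1.3431 - 1.4916*w)/(-2.26*w^2 + 4.07*w + 0.92)^2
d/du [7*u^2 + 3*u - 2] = 14*u + 3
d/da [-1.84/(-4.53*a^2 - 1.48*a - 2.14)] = (-16.6704*a - 2.7232)/(4.53*a^2 + 1.48*a + 2.14)^2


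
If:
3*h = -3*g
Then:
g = -h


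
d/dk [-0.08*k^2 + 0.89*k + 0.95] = 0.89 - 0.16*k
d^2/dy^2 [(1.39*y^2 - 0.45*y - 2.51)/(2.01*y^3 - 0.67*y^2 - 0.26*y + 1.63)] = (11.231478*y^6 - 10.90827*y^5 - 113.693238*y^4 - 11.031952*y^3 + 27.910056*y^2 + 43.768956*y + 1.183068)/(8.120601*y^9 - 8.120601*y^8 - 0.444410999999999*y^7 + 21.556178*y^6 - 13.11324*y^5 - 3.051783*y^4 + 17.707207*y^3 - 5.009805*y^2 - 2.072382*y + 4.330747)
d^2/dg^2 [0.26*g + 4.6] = 0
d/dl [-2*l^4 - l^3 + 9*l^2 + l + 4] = -8*l^3 - 3*l^2 + 18*l + 1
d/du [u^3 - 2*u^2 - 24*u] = 3*u^2 - 4*u - 24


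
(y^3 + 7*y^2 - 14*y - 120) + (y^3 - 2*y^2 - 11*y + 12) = 2*y^3 + 5*y^2 - 25*y - 108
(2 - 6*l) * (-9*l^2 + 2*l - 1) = 54*l^3 - 30*l^2 + 10*l - 2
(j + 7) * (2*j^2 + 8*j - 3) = 2*j^3 + 22*j^2 + 53*j - 21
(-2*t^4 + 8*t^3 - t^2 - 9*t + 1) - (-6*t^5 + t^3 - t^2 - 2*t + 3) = 6*t^5 - 2*t^4 + 7*t^3 - 7*t - 2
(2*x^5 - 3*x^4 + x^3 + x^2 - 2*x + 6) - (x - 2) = 2*x^5 - 3*x^4 + x^3 + x^2 - 3*x + 8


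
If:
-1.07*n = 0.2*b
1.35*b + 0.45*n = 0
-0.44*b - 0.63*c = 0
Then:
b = 0.00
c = 0.00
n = 0.00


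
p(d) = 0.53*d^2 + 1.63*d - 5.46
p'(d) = 1.06*d + 1.63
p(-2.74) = -5.95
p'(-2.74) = -1.27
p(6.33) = 26.09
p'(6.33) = 8.34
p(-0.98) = -6.55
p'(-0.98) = 0.59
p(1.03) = -3.22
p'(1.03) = 2.72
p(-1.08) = -6.60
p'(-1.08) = 0.49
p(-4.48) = -2.13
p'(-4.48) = -3.12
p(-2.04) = -6.58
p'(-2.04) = -0.53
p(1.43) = -2.05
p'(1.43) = 3.15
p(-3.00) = -5.58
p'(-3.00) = -1.55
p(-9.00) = 22.80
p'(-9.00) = -7.91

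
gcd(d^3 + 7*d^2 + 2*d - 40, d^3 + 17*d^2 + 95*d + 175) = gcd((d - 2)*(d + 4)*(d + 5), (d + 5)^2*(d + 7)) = d + 5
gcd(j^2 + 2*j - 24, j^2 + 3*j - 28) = j - 4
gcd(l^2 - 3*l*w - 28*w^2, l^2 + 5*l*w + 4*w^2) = l + 4*w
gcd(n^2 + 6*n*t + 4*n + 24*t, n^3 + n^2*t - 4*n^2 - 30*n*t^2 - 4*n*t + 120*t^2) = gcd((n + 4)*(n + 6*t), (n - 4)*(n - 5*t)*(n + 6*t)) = n + 6*t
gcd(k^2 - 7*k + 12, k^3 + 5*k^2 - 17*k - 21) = k - 3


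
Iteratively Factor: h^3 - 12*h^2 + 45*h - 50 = (h - 2)*(h^2 - 10*h + 25) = (h - 5)*(h - 2)*(h - 5)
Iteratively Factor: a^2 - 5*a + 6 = (a - 3)*(a - 2)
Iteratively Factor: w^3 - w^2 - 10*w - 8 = (w + 2)*(w^2 - 3*w - 4) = (w - 4)*(w + 2)*(w + 1)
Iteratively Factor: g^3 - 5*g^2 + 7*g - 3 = (g - 1)*(g^2 - 4*g + 3) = (g - 1)^2*(g - 3)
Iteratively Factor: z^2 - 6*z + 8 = (z - 4)*(z - 2)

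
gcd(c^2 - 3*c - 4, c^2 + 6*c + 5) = c + 1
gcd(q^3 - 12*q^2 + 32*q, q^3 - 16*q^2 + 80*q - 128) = q^2 - 12*q + 32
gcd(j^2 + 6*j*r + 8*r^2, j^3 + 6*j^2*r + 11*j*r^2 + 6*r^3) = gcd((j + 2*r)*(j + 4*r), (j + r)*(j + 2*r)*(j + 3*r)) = j + 2*r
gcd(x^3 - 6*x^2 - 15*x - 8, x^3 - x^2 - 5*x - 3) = x^2 + 2*x + 1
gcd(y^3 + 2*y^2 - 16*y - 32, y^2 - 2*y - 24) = y + 4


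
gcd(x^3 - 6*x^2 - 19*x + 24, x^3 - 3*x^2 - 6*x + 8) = x - 1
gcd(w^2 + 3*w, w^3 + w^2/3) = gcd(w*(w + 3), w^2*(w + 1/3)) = w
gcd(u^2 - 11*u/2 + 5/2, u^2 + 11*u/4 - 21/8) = 1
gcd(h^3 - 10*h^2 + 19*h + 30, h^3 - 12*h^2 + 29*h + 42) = h^2 - 5*h - 6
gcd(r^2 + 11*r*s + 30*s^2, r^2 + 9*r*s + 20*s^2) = r + 5*s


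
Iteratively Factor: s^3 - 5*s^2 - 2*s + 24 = (s - 3)*(s^2 - 2*s - 8) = (s - 3)*(s + 2)*(s - 4)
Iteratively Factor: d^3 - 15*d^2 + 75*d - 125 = (d - 5)*(d^2 - 10*d + 25) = (d - 5)^2*(d - 5)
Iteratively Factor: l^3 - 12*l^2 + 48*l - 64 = (l - 4)*(l^2 - 8*l + 16) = (l - 4)^2*(l - 4)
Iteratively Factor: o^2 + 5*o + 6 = (o + 3)*(o + 2)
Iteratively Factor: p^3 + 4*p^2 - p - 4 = (p - 1)*(p^2 + 5*p + 4) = (p - 1)*(p + 1)*(p + 4)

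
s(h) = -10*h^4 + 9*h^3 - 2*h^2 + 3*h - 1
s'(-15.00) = 141138.00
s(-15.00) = -537121.00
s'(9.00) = -27006.00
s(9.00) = -59185.00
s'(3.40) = -1270.64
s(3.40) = -996.52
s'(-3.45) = 1980.71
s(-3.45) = -1821.42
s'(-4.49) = 4186.04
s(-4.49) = -4933.76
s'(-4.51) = 4239.58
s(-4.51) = -5018.01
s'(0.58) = 1.96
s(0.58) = 0.69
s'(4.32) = -2735.26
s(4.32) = -2782.62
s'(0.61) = 1.53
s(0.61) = 0.74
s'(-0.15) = 4.34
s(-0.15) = -1.53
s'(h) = -40*h^3 + 27*h^2 - 4*h + 3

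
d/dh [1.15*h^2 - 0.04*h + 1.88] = 2.3*h - 0.04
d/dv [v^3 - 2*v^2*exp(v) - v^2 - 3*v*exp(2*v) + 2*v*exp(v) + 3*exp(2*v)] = -2*v^2*exp(v) + 3*v^2 - 6*v*exp(2*v) - 2*v*exp(v) - 2*v + 3*exp(2*v) + 2*exp(v)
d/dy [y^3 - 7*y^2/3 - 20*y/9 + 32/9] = 3*y^2 - 14*y/3 - 20/9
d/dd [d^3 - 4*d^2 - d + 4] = 3*d^2 - 8*d - 1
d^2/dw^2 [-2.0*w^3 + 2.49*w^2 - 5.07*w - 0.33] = 4.98 - 12.0*w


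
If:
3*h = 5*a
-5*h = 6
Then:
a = -18/25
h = -6/5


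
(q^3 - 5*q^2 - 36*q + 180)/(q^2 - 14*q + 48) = (q^2 + q - 30)/(q - 8)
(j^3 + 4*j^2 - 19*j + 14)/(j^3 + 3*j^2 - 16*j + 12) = (j + 7)/(j + 6)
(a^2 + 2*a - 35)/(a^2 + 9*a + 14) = (a - 5)/(a + 2)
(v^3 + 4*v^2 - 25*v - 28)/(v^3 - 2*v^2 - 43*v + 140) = (v + 1)/(v - 5)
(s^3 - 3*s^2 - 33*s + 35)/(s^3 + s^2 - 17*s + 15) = (s - 7)/(s - 3)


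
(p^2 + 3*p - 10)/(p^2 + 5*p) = (p - 2)/p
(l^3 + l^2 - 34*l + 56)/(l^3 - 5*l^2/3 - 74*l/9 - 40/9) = 9*(l^2 + 5*l - 14)/(9*l^2 + 21*l + 10)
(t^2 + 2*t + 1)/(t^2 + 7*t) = (t^2 + 2*t + 1)/(t*(t + 7))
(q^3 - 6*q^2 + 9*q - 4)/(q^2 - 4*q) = q - 2 + 1/q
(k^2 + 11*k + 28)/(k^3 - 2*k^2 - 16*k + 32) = (k + 7)/(k^2 - 6*k + 8)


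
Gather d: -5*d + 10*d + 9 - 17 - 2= 5*d - 10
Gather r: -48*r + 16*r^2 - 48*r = 16*r^2 - 96*r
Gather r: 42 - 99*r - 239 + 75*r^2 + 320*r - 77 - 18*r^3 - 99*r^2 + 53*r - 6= -18*r^3 - 24*r^2 + 274*r - 280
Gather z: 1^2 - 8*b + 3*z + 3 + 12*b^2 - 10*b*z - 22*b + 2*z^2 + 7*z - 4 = 12*b^2 - 30*b + 2*z^2 + z*(10 - 10*b)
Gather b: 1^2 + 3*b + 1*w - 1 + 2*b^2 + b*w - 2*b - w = 2*b^2 + b*(w + 1)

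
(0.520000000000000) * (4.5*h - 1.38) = 2.34*h - 0.7176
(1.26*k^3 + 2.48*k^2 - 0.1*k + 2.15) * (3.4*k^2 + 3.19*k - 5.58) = 4.284*k^5 + 12.4514*k^4 + 0.5404*k^3 - 6.8474*k^2 + 7.4165*k - 11.997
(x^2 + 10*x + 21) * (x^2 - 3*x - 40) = x^4 + 7*x^3 - 49*x^2 - 463*x - 840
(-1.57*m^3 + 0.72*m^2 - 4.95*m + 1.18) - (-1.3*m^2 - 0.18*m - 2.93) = -1.57*m^3 + 2.02*m^2 - 4.77*m + 4.11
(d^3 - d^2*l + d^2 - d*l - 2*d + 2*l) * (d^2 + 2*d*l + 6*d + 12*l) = d^5 + d^4*l + 7*d^4 - 2*d^3*l^2 + 7*d^3*l + 4*d^3 - 14*d^2*l^2 + 4*d^2*l - 12*d^2 - 8*d*l^2 - 12*d*l + 24*l^2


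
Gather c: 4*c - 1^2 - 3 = 4*c - 4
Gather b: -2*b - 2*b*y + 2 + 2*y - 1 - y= b*(-2*y - 2) + y + 1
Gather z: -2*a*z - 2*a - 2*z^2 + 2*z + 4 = -2*a - 2*z^2 + z*(2 - 2*a) + 4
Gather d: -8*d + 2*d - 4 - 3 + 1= -6*d - 6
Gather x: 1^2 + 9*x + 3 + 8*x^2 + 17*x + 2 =8*x^2 + 26*x + 6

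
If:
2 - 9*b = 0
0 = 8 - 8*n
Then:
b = 2/9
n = 1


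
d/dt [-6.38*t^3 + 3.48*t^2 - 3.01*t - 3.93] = -19.14*t^2 + 6.96*t - 3.01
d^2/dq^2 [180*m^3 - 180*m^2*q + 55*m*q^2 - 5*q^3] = 110*m - 30*q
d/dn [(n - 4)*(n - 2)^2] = (n - 2)*(3*n - 10)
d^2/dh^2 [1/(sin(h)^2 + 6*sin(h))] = 2*(-2*sin(h) - 9 - 15/sin(h) + 18/sin(h)^2 + 36/sin(h)^3)/(sin(h) + 6)^3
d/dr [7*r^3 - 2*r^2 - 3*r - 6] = 21*r^2 - 4*r - 3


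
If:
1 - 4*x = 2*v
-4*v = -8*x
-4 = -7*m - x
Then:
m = 31/56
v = 1/4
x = 1/8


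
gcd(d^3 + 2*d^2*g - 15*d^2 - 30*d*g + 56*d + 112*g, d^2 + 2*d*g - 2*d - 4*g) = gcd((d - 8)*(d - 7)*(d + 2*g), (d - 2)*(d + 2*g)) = d + 2*g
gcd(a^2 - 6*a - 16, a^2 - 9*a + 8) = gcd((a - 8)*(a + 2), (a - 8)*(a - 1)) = a - 8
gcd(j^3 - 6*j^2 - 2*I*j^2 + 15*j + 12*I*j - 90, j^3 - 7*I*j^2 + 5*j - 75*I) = j^2 - 2*I*j + 15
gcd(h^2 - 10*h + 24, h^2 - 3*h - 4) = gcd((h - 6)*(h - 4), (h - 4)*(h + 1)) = h - 4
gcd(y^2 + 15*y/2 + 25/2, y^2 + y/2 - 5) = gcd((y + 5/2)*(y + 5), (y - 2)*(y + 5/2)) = y + 5/2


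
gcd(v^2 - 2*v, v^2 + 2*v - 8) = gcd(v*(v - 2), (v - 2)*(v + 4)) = v - 2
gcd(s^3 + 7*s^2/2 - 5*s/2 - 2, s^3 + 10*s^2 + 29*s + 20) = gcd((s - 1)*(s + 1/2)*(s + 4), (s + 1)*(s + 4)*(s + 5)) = s + 4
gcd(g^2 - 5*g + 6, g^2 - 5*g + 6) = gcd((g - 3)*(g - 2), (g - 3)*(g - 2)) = g^2 - 5*g + 6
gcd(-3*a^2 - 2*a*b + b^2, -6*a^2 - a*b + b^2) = 3*a - b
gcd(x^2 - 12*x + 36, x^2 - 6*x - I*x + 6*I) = x - 6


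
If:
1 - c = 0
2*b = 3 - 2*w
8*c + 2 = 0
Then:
No Solution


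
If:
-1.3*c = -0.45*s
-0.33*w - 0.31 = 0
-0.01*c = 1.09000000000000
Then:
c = -109.00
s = -314.89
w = -0.94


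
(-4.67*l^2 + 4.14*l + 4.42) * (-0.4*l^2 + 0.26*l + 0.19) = 1.868*l^4 - 2.8702*l^3 - 1.5789*l^2 + 1.9358*l + 0.8398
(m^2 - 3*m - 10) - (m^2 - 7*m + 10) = 4*m - 20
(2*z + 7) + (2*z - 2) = 4*z + 5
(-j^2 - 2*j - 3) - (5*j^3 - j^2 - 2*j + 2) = -5*j^3 - 5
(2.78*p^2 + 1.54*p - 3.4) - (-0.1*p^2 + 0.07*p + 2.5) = 2.88*p^2 + 1.47*p - 5.9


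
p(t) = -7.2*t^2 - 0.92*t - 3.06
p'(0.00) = -0.92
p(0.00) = -3.06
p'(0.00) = -0.92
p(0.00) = -3.06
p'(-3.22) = 45.45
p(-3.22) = -74.75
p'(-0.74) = 9.74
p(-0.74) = -6.32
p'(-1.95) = 27.16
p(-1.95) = -28.64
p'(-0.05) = -0.20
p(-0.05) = -3.03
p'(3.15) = -46.28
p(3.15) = -77.40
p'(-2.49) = 34.94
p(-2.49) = -45.41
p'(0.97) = -14.89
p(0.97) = -10.73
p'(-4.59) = 65.18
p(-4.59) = -150.53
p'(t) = -14.4*t - 0.92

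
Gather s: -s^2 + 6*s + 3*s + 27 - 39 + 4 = -s^2 + 9*s - 8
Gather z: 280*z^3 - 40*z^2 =280*z^3 - 40*z^2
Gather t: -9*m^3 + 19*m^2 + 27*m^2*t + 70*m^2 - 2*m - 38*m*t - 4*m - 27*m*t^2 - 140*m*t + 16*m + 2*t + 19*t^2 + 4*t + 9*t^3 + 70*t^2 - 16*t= -9*m^3 + 89*m^2 + 10*m + 9*t^3 + t^2*(89 - 27*m) + t*(27*m^2 - 178*m - 10)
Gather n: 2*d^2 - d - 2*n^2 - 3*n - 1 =2*d^2 - d - 2*n^2 - 3*n - 1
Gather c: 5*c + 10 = 5*c + 10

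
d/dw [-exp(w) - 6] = -exp(w)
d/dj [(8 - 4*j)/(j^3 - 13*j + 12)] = 4*(-j^3 + 13*j + (j - 2)*(3*j^2 - 13) - 12)/(j^3 - 13*j + 12)^2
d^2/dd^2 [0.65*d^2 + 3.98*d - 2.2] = 1.30000000000000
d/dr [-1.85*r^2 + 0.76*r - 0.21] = 0.76 - 3.7*r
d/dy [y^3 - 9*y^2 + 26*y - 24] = 3*y^2 - 18*y + 26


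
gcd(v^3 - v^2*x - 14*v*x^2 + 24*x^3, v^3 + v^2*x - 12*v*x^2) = -v^2 - v*x + 12*x^2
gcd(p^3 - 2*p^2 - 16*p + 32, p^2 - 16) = p^2 - 16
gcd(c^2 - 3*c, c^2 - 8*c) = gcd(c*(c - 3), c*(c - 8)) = c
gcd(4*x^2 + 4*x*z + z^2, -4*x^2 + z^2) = 2*x + z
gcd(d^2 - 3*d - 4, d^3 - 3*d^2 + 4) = d + 1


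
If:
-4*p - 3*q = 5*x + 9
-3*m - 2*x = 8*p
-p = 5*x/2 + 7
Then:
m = 6*x + 56/3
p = -5*x/2 - 7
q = 5*x/3 + 19/3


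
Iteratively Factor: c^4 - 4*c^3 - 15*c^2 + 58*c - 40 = (c + 4)*(c^3 - 8*c^2 + 17*c - 10) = (c - 2)*(c + 4)*(c^2 - 6*c + 5) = (c - 5)*(c - 2)*(c + 4)*(c - 1)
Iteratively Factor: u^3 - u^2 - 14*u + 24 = (u - 2)*(u^2 + u - 12) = (u - 3)*(u - 2)*(u + 4)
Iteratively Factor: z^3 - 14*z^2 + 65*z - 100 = (z - 4)*(z^2 - 10*z + 25) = (z - 5)*(z - 4)*(z - 5)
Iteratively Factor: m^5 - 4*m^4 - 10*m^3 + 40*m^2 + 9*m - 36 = (m + 3)*(m^4 - 7*m^3 + 11*m^2 + 7*m - 12) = (m + 1)*(m + 3)*(m^3 - 8*m^2 + 19*m - 12) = (m - 3)*(m + 1)*(m + 3)*(m^2 - 5*m + 4) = (m - 3)*(m - 1)*(m + 1)*(m + 3)*(m - 4)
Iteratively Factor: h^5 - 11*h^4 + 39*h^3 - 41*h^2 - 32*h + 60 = (h - 2)*(h^4 - 9*h^3 + 21*h^2 + h - 30) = (h - 3)*(h - 2)*(h^3 - 6*h^2 + 3*h + 10) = (h - 3)*(h - 2)*(h + 1)*(h^2 - 7*h + 10) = (h - 3)*(h - 2)^2*(h + 1)*(h - 5)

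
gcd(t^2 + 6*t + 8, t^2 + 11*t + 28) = t + 4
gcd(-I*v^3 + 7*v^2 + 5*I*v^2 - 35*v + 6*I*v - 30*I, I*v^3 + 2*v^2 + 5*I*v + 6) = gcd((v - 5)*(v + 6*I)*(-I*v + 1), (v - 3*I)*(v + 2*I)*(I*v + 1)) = 1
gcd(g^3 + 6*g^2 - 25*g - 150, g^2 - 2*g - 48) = g + 6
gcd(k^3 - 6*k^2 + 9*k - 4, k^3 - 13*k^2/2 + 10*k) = k - 4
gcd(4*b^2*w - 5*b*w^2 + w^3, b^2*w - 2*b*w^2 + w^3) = -b*w + w^2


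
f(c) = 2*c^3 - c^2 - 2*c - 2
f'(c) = 6*c^2 - 2*c - 2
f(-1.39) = -6.52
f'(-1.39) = 12.37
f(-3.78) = -116.75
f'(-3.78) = 91.29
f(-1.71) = -11.50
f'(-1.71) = 18.96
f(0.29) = -2.62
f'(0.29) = -2.08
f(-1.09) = -3.60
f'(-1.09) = 7.31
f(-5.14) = -289.73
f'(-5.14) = 166.80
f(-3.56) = -97.79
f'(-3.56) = 81.16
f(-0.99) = -2.94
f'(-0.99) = 5.86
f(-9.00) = -1523.00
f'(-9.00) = 502.00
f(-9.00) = -1523.00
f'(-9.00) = 502.00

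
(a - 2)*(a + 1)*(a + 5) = a^3 + 4*a^2 - 7*a - 10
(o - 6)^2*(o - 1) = o^3 - 13*o^2 + 48*o - 36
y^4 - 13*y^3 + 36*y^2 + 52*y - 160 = (y - 8)*(y - 5)*(y - 2)*(y + 2)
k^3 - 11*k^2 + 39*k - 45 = (k - 5)*(k - 3)^2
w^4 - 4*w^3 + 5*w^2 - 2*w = w*(w - 2)*(w - 1)^2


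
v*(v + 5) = v^2 + 5*v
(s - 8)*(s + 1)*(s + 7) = s^3 - 57*s - 56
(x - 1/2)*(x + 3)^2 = x^3 + 11*x^2/2 + 6*x - 9/2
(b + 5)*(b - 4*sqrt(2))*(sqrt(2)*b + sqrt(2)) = sqrt(2)*b^3 - 8*b^2 + 6*sqrt(2)*b^2 - 48*b + 5*sqrt(2)*b - 40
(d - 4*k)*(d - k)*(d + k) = d^3 - 4*d^2*k - d*k^2 + 4*k^3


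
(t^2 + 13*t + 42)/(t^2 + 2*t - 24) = (t + 7)/(t - 4)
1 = 1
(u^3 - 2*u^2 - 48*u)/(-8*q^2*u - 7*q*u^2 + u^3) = (-u^2 + 2*u + 48)/(8*q^2 + 7*q*u - u^2)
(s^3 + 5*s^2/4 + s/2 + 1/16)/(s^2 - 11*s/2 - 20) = (16*s^3 + 20*s^2 + 8*s + 1)/(8*(2*s^2 - 11*s - 40))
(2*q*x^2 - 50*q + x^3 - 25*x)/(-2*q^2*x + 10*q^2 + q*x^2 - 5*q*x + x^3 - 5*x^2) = (x + 5)/(-q + x)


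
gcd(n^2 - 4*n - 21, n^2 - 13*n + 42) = n - 7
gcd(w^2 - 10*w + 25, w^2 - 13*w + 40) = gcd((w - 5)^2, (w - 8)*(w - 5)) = w - 5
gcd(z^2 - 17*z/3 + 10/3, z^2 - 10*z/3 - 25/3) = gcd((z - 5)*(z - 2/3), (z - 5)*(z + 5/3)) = z - 5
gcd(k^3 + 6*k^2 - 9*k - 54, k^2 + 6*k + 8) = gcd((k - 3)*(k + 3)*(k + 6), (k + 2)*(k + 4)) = 1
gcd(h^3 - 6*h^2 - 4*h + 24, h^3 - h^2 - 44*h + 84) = h^2 - 8*h + 12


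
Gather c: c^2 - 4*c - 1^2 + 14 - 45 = c^2 - 4*c - 32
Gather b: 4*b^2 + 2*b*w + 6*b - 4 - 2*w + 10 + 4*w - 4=4*b^2 + b*(2*w + 6) + 2*w + 2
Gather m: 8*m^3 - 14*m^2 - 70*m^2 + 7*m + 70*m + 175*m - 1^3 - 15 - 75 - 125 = 8*m^3 - 84*m^2 + 252*m - 216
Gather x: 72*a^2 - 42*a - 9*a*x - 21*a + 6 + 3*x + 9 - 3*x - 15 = 72*a^2 - 9*a*x - 63*a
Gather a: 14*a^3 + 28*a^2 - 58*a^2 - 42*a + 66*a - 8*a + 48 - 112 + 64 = 14*a^3 - 30*a^2 + 16*a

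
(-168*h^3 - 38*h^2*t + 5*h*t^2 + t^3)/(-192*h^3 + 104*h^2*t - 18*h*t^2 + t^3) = (28*h^2 + 11*h*t + t^2)/(32*h^2 - 12*h*t + t^2)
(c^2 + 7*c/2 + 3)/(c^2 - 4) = (c + 3/2)/(c - 2)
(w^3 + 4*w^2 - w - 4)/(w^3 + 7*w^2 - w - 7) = (w + 4)/(w + 7)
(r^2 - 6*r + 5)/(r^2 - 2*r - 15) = (r - 1)/(r + 3)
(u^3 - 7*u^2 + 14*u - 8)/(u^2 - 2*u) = u - 5 + 4/u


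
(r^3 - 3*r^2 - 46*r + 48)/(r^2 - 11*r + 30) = (r^3 - 3*r^2 - 46*r + 48)/(r^2 - 11*r + 30)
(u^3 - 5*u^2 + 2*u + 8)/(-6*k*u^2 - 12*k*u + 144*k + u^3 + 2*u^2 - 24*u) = (u^2 - u - 2)/(-6*k*u - 36*k + u^2 + 6*u)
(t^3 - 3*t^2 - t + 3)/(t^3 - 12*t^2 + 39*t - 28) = (t^2 - 2*t - 3)/(t^2 - 11*t + 28)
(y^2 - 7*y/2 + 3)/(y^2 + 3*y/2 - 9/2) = (y - 2)/(y + 3)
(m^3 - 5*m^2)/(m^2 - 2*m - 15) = m^2/(m + 3)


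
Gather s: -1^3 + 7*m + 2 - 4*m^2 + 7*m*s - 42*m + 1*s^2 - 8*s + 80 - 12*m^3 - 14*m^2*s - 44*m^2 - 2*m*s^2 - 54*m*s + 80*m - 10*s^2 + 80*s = -12*m^3 - 48*m^2 + 45*m + s^2*(-2*m - 9) + s*(-14*m^2 - 47*m + 72) + 81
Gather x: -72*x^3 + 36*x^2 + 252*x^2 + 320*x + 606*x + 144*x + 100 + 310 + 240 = -72*x^3 + 288*x^2 + 1070*x + 650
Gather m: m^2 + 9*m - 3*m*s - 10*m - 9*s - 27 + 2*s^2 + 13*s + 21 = m^2 + m*(-3*s - 1) + 2*s^2 + 4*s - 6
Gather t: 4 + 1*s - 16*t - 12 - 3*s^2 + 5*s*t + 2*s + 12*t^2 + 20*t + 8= -3*s^2 + 3*s + 12*t^2 + t*(5*s + 4)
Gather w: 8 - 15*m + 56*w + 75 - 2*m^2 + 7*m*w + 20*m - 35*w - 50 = -2*m^2 + 5*m + w*(7*m + 21) + 33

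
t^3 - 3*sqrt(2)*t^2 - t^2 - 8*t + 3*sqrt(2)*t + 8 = (t - 1)*(t - 4*sqrt(2))*(t + sqrt(2))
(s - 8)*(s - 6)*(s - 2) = s^3 - 16*s^2 + 76*s - 96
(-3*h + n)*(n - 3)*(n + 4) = -3*h*n^2 - 3*h*n + 36*h + n^3 + n^2 - 12*n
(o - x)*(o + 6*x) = o^2 + 5*o*x - 6*x^2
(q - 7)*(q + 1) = q^2 - 6*q - 7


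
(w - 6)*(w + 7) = w^2 + w - 42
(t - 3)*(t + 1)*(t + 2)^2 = t^4 + 2*t^3 - 7*t^2 - 20*t - 12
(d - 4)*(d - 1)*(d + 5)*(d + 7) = d^4 + 7*d^3 - 21*d^2 - 127*d + 140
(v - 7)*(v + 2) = v^2 - 5*v - 14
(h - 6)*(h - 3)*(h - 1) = h^3 - 10*h^2 + 27*h - 18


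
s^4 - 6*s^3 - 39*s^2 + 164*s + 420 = (s - 7)*(s - 6)*(s + 2)*(s + 5)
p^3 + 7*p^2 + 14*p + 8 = (p + 1)*(p + 2)*(p + 4)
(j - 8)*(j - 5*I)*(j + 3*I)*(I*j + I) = I*j^4 + 2*j^3 - 7*I*j^3 - 14*j^2 + 7*I*j^2 - 16*j - 105*I*j - 120*I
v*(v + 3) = v^2 + 3*v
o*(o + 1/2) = o^2 + o/2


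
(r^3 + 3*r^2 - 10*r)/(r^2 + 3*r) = (r^2 + 3*r - 10)/(r + 3)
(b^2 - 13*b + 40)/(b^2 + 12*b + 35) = (b^2 - 13*b + 40)/(b^2 + 12*b + 35)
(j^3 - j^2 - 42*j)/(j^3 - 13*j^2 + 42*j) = (j + 6)/(j - 6)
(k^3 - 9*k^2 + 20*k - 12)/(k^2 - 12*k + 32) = (k^3 - 9*k^2 + 20*k - 12)/(k^2 - 12*k + 32)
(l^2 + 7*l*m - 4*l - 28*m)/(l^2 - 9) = (l^2 + 7*l*m - 4*l - 28*m)/(l^2 - 9)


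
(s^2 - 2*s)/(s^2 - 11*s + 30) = s*(s - 2)/(s^2 - 11*s + 30)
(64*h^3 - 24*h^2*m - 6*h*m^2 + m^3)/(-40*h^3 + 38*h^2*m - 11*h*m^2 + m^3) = (-32*h^2 - 4*h*m + m^2)/(20*h^2 - 9*h*m + m^2)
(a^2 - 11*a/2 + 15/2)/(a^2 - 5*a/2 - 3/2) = (2*a - 5)/(2*a + 1)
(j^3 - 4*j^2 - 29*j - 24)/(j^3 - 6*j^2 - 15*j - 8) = (j + 3)/(j + 1)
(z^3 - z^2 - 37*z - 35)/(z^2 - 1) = (z^2 - 2*z - 35)/(z - 1)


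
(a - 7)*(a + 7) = a^2 - 49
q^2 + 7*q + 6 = (q + 1)*(q + 6)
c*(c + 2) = c^2 + 2*c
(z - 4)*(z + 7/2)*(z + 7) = z^3 + 13*z^2/2 - 35*z/2 - 98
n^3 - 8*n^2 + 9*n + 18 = (n - 6)*(n - 3)*(n + 1)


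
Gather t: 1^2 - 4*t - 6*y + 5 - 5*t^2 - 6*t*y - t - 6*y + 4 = -5*t^2 + t*(-6*y - 5) - 12*y + 10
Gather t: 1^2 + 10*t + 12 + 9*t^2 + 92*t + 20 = 9*t^2 + 102*t + 33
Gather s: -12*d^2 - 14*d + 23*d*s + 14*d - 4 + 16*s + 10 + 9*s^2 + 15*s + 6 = -12*d^2 + 9*s^2 + s*(23*d + 31) + 12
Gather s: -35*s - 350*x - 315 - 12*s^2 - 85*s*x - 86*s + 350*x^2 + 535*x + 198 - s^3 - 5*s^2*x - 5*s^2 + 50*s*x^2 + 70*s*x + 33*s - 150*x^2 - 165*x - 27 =-s^3 + s^2*(-5*x - 17) + s*(50*x^2 - 15*x - 88) + 200*x^2 + 20*x - 144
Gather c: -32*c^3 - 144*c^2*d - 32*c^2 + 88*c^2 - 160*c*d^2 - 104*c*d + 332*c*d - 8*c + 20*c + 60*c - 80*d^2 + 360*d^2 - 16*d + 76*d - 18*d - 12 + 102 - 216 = -32*c^3 + c^2*(56 - 144*d) + c*(-160*d^2 + 228*d + 72) + 280*d^2 + 42*d - 126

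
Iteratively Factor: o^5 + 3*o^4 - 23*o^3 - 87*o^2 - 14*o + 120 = (o - 5)*(o^4 + 8*o^3 + 17*o^2 - 2*o - 24) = (o - 5)*(o + 3)*(o^3 + 5*o^2 + 2*o - 8) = (o - 5)*(o + 3)*(o + 4)*(o^2 + o - 2) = (o - 5)*(o + 2)*(o + 3)*(o + 4)*(o - 1)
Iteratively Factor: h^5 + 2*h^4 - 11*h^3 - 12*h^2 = (h)*(h^4 + 2*h^3 - 11*h^2 - 12*h) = h^2*(h^3 + 2*h^2 - 11*h - 12) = h^2*(h - 3)*(h^2 + 5*h + 4) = h^2*(h - 3)*(h + 4)*(h + 1)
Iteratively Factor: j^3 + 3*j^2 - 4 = (j + 2)*(j^2 + j - 2) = (j + 2)^2*(j - 1)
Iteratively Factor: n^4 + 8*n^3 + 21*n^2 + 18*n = (n)*(n^3 + 8*n^2 + 21*n + 18) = n*(n + 2)*(n^2 + 6*n + 9) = n*(n + 2)*(n + 3)*(n + 3)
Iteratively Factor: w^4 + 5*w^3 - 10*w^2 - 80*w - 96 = (w + 3)*(w^3 + 2*w^2 - 16*w - 32) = (w + 2)*(w + 3)*(w^2 - 16) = (w + 2)*(w + 3)*(w + 4)*(w - 4)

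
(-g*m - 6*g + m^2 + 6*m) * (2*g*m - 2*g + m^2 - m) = -2*g^2*m^2 - 10*g^2*m + 12*g^2 + g*m^3 + 5*g*m^2 - 6*g*m + m^4 + 5*m^3 - 6*m^2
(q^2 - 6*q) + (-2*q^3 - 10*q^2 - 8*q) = -2*q^3 - 9*q^2 - 14*q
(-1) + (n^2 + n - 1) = n^2 + n - 2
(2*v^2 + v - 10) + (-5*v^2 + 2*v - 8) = -3*v^2 + 3*v - 18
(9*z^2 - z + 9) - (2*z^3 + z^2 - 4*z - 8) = -2*z^3 + 8*z^2 + 3*z + 17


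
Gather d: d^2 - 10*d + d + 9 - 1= d^2 - 9*d + 8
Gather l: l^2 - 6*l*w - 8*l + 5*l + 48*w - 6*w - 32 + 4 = l^2 + l*(-6*w - 3) + 42*w - 28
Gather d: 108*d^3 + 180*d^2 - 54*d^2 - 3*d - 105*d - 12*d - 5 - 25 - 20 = 108*d^3 + 126*d^2 - 120*d - 50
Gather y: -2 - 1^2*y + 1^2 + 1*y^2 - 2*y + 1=y^2 - 3*y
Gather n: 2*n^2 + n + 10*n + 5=2*n^2 + 11*n + 5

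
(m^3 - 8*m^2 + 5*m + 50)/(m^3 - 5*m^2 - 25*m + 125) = (m + 2)/(m + 5)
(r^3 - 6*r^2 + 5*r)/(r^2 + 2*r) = (r^2 - 6*r + 5)/(r + 2)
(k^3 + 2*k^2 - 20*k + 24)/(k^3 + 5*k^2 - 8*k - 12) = (k - 2)/(k + 1)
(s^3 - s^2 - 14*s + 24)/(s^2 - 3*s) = s + 2 - 8/s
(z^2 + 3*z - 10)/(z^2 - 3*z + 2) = (z + 5)/(z - 1)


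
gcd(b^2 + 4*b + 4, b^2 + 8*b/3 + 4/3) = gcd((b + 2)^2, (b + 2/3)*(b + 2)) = b + 2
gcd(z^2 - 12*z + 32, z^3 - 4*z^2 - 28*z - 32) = z - 8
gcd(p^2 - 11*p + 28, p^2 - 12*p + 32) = p - 4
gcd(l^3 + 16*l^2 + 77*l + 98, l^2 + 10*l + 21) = l + 7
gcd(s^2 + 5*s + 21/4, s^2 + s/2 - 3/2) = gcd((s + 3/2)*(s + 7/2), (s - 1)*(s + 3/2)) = s + 3/2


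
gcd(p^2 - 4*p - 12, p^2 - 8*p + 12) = p - 6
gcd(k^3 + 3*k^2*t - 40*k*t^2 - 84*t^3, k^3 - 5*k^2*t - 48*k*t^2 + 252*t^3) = -k^2 - k*t + 42*t^2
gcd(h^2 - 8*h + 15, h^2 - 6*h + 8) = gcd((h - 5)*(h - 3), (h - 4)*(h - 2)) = 1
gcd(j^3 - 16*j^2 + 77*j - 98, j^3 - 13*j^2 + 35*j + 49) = j^2 - 14*j + 49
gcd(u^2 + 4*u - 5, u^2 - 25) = u + 5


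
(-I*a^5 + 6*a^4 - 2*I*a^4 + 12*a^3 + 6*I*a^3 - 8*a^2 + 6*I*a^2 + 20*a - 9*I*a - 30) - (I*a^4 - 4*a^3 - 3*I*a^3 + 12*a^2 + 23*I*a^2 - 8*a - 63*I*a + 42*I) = -I*a^5 + 6*a^4 - 3*I*a^4 + 16*a^3 + 9*I*a^3 - 20*a^2 - 17*I*a^2 + 28*a + 54*I*a - 30 - 42*I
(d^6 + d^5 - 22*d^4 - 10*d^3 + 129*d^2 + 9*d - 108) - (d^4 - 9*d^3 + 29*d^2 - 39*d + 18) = d^6 + d^5 - 23*d^4 - d^3 + 100*d^2 + 48*d - 126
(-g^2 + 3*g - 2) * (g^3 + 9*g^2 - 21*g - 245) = -g^5 - 6*g^4 + 46*g^3 + 164*g^2 - 693*g + 490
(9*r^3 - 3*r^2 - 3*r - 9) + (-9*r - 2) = 9*r^3 - 3*r^2 - 12*r - 11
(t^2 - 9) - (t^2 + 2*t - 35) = 26 - 2*t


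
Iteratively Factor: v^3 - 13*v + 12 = (v - 3)*(v^2 + 3*v - 4) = (v - 3)*(v + 4)*(v - 1)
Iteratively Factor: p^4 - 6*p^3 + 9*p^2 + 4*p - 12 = (p - 2)*(p^3 - 4*p^2 + p + 6) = (p - 2)*(p + 1)*(p^2 - 5*p + 6) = (p - 2)^2*(p + 1)*(p - 3)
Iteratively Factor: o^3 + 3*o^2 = (o)*(o^2 + 3*o) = o*(o + 3)*(o)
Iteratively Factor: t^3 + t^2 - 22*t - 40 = (t + 4)*(t^2 - 3*t - 10) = (t + 2)*(t + 4)*(t - 5)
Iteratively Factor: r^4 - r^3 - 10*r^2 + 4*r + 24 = (r + 2)*(r^3 - 3*r^2 - 4*r + 12) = (r - 2)*(r + 2)*(r^2 - r - 6) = (r - 3)*(r - 2)*(r + 2)*(r + 2)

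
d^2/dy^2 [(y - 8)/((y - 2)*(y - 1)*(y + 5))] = 6*(y^5 - 14*y^4 - 37*y^3 + 52*y^2 + 268*y - 354)/(y^9 + 6*y^8 - 27*y^7 - 118*y^6 + 471*y^5 + 354*y^4 - 3457*y^3 + 5670*y^2 - 3900*y + 1000)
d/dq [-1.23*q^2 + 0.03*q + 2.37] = 0.03 - 2.46*q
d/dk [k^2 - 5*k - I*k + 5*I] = 2*k - 5 - I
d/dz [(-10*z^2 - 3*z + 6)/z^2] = 3*(z - 4)/z^3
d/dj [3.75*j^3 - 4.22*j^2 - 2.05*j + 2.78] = 11.25*j^2 - 8.44*j - 2.05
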